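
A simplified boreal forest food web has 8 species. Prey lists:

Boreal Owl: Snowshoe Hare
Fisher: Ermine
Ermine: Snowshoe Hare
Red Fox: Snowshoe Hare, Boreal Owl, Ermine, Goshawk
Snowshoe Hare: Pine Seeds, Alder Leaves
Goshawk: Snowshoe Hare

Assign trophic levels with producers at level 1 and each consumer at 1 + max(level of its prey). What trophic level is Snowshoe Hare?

Pine Seeds is a producer → level 1.
Snowshoe Hare eats Pine Seeds (level 1); other prey at levels: Alder Leaves 1 → level 2.

Trophic level 2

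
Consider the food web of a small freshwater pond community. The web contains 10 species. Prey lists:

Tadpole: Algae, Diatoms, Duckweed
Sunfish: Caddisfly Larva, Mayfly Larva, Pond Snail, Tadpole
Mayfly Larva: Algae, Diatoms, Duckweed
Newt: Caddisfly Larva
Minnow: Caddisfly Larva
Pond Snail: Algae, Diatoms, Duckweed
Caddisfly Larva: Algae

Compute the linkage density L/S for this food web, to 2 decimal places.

There are L = 16 links among S = 10 species.
L/S = 16/10 = 1.6000 ≈ 1.60.

L/S = 1.60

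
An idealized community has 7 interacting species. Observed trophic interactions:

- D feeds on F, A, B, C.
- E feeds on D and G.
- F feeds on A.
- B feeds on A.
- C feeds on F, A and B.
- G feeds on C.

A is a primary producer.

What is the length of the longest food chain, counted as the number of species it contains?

One longest chain: A → B → C → G → E.
It has 5 species and 4 links.

5 species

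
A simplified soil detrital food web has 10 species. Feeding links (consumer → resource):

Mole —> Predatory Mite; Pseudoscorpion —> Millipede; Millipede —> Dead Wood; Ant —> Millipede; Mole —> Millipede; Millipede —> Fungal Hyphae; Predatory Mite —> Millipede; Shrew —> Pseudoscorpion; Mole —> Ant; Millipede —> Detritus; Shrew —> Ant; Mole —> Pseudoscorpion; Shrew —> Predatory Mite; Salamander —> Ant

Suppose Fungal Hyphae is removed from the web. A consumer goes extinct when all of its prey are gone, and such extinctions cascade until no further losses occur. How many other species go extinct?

0

Remove Fungal Hyphae.
Every predator of it retains at least one other prey: Millipede still has Detritus, Dead Wood.
No consumer loses all prey, so no secondary extinctions occur.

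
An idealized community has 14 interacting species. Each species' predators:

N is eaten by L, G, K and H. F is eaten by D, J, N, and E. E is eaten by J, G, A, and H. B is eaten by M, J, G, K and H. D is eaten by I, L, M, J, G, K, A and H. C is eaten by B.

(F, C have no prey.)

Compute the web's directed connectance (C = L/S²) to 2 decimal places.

The web has S = 14 species and L = 26 feeding links.
C = L / S² = 26 / 196 = 0.1327 ≈ 0.13.

C = 0.13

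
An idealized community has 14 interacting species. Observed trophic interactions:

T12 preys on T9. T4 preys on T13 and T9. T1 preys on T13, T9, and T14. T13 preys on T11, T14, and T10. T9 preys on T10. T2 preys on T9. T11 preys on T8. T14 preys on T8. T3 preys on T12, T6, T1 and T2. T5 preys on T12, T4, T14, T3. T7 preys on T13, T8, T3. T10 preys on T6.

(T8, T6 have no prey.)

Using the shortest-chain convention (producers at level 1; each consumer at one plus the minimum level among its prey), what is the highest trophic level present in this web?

4

Producers (level 1): T8, T6.
Following each consumer down to its lowest-level prey: T8 → T14 → T13 → T4 (levels 1 through 4).
All prey of T4 (T13 3, T9 3) are at level 3 or above, so T4 is at level 1 + 3 = 4.
Every consumer has at least one prey at level 3 or below, so none exceeds level 4.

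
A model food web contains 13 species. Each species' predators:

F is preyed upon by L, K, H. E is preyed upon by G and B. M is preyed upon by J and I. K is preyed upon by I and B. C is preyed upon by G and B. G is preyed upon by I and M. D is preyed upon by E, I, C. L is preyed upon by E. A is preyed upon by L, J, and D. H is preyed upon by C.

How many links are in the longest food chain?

One longest chain: A → D → C → G → M → I.
It has 6 species and 5 links.

5 links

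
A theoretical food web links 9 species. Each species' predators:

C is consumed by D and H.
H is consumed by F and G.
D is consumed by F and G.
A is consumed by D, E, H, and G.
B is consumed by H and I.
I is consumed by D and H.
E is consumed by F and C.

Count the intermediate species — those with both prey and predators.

Intermediate species (has both prey and predators): I, E, C, H, D.
Count: 5.

5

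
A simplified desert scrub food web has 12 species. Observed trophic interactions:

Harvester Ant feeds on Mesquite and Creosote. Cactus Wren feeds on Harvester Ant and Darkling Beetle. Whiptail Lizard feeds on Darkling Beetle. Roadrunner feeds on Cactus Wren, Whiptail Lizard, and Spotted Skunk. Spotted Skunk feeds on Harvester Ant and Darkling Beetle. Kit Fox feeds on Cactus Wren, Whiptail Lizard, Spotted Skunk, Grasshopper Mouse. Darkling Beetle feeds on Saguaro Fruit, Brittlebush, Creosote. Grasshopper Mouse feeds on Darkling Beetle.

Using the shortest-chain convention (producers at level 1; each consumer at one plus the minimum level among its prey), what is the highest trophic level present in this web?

Producers (level 1): Brittlebush, Saguaro Fruit, Mesquite, Creosote.
Following each consumer down to its lowest-level prey: Brittlebush → Darkling Beetle → Cactus Wren → Roadrunner (levels 1 through 4).
All prey of Roadrunner (Cactus Wren 3, Spotted Skunk 3, Whiptail Lizard 3) are at level 3 or above, so Roadrunner is at level 1 + 3 = 4.
Every consumer has at least one prey at level 3 or below, so none exceeds level 4.

4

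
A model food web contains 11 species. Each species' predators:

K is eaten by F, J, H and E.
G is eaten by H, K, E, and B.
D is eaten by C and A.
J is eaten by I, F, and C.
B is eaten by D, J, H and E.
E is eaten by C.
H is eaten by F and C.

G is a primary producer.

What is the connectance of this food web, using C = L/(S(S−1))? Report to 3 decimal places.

The web has S = 11 species and L = 20 feeding links.
C = L / (S(S−1)) = 20 / 110 = 0.1818 ≈ 0.182.

C = 0.182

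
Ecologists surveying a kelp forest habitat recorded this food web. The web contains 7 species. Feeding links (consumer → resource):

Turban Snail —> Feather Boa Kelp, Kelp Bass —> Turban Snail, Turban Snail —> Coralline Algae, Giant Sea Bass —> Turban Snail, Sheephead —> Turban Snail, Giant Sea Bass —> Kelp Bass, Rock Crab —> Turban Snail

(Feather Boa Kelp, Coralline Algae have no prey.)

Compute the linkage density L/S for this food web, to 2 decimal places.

There are L = 7 links among S = 7 species.
L/S = 7/7 = 1.0000 ≈ 1.00.

L/S = 1.00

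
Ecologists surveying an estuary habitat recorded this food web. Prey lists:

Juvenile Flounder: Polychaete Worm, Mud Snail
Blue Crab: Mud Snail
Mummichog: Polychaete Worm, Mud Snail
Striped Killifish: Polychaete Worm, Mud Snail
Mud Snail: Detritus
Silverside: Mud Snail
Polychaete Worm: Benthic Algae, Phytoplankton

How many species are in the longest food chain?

3 species

One longest chain: Benthic Algae → Polychaete Worm → Juvenile Flounder.
It has 3 species and 2 links.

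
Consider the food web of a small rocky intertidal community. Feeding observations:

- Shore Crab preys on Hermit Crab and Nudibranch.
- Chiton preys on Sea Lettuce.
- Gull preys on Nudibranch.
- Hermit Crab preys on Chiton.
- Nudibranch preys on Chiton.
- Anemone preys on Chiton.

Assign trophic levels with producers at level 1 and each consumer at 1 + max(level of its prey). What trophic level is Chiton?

Trophic level 2

Sea Lettuce is a producer → level 1.
Chiton eats Sea Lettuce → level 2.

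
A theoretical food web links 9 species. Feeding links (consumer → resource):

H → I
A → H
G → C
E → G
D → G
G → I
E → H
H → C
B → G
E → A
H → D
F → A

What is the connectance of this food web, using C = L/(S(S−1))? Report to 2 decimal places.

The web has S = 9 species and L = 12 feeding links.
C = L / (S(S−1)) = 12 / 72 = 0.1667 ≈ 0.17.

C = 0.17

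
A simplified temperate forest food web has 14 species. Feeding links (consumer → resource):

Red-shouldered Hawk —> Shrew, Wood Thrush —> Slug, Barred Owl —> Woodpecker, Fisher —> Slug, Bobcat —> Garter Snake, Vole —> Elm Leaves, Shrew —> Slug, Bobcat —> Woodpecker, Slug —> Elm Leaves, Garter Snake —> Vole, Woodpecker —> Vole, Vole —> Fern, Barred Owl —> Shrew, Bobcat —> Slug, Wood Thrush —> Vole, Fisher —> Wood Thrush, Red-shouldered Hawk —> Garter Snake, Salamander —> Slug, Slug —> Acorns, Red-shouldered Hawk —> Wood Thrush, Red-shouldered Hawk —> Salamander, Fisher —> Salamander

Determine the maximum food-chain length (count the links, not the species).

One longest chain: Elm Leaves → Slug → Wood Thrush → Fisher.
It has 4 species and 3 links.

3 links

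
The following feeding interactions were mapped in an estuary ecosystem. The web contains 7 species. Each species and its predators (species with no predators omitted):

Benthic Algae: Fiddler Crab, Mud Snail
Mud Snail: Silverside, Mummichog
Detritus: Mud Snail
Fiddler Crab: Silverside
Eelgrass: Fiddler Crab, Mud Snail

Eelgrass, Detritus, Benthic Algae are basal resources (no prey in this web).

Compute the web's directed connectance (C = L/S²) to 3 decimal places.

The web has S = 7 species and L = 8 feeding links.
C = L / S² = 8 / 49 = 0.1633 ≈ 0.163.

C = 0.163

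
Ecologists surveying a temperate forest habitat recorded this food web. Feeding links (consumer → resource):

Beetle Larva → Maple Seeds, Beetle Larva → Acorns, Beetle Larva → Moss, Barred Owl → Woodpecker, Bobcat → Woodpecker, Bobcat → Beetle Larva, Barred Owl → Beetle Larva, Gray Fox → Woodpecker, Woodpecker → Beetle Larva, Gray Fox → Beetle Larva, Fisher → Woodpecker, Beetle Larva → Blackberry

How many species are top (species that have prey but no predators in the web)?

4

Top species (has prey, but nothing eats it): Gray Fox, Fisher, Barred Owl, Bobcat.
Count: 4.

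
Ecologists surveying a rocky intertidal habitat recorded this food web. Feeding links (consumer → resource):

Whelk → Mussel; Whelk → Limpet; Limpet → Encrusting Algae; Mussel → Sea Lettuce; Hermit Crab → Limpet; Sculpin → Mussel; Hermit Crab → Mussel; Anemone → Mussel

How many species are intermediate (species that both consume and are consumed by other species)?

Intermediate species (has both prey and predators): Mussel, Limpet.
Count: 2.

2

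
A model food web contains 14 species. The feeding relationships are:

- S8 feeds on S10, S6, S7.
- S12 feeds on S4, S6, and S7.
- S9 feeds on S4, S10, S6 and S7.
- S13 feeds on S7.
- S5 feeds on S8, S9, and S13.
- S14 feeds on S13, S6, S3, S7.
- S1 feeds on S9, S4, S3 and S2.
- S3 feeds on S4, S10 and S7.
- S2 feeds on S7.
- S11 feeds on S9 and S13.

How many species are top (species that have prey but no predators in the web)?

Top species (has prey, but nothing eats it): S12, S1, S14, S5, S11.
Count: 5.

5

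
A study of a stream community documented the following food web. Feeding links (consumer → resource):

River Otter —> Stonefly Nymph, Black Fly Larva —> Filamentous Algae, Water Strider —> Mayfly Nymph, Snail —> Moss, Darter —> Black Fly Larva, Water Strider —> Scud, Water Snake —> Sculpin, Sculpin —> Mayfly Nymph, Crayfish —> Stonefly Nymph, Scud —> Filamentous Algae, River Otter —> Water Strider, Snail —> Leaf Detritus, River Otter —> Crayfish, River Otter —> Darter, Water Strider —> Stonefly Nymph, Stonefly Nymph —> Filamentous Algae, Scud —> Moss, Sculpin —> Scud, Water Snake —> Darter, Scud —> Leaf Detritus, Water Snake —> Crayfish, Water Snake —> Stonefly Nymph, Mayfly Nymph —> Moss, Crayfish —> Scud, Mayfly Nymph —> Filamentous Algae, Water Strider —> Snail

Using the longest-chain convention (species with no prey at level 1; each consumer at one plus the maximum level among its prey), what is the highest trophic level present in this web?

4

Basal resources (level 1): Filamentous Algae, Leaf Detritus, Moss.
Filamentous Algae → Black Fly Larva → Darter → Water Snake gives Water Snake level 4.
No species has a prey at level 4, so no species reaches level 5.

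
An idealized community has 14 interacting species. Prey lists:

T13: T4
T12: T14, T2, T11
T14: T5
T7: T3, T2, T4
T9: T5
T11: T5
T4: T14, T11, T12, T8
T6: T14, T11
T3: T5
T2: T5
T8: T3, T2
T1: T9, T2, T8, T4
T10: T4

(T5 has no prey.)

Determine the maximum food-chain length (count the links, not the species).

4 links

One longest chain: T5 → T14 → T12 → T4 → T10.
It has 5 species and 4 links.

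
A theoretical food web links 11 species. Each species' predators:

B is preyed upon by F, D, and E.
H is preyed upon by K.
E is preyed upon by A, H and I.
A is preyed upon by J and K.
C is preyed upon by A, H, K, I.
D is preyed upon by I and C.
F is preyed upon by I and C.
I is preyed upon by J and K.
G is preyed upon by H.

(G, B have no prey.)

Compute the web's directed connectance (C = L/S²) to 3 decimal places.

C = 0.165

The web has S = 11 species and L = 20 feeding links.
C = L / S² = 20 / 121 = 0.1653 ≈ 0.165.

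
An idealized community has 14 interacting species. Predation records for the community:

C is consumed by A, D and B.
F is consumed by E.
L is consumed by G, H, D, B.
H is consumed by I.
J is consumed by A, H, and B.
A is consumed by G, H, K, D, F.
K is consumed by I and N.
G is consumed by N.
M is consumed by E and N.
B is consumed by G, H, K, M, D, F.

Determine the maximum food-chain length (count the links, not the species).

3 links

One longest chain: C → A → K → I.
It has 4 species and 3 links.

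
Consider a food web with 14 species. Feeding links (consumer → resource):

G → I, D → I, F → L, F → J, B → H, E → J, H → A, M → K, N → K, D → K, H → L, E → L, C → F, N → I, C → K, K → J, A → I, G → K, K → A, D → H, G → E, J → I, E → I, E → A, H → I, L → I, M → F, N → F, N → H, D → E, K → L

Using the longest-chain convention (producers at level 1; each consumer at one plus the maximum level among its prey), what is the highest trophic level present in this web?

4

Producers (level 1): I.
I → L → F → C gives C level 4.
No species has a prey at level 4, so no species reaches level 5.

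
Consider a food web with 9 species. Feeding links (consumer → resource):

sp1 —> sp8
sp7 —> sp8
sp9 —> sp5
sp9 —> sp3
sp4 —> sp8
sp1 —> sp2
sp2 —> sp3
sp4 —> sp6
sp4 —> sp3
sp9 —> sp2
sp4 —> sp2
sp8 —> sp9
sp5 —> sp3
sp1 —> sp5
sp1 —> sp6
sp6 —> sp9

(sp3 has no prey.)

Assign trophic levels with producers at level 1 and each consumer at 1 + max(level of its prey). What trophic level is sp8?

Trophic level 4

sp3 is a producer → level 1.
sp5 eats sp3 → level 2.
sp9 eats sp5 (level 2); other prey at levels: sp3 1, sp2 2 → level 3.
sp8 eats sp9 → level 4.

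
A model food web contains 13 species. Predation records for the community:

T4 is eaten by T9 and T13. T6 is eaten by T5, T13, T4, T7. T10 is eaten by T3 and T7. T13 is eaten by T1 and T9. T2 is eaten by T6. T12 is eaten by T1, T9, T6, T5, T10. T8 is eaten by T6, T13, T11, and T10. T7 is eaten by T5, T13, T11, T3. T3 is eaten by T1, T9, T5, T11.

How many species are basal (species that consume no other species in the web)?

3

Basal species (no prey listed): T12, T2, T8.
Count: 3.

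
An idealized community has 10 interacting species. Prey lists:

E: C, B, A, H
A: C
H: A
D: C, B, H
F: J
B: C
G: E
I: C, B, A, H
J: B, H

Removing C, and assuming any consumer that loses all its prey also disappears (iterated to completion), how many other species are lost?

9

Remove C.
Round 1: B (all prey gone), A (all prey gone) → extinct.
Round 2: H (all prey gone) → extinct.
Round 3: D (all prey gone), E (all prey gone), I (all prey gone), J (all prey gone) → extinct.
Round 4: F (all prey gone), G (all prey gone) → extinct.
No further losses. Total secondary extinctions: 9.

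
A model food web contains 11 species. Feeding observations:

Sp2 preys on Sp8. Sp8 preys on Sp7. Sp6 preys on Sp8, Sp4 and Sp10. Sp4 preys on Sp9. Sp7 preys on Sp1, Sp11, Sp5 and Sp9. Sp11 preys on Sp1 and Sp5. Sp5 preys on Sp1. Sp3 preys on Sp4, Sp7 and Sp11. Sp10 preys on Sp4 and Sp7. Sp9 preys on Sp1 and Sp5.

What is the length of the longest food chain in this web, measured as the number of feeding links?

5 links

One longest chain: Sp1 → Sp5 → Sp11 → Sp7 → Sp8 → Sp2.
It has 6 species and 5 links.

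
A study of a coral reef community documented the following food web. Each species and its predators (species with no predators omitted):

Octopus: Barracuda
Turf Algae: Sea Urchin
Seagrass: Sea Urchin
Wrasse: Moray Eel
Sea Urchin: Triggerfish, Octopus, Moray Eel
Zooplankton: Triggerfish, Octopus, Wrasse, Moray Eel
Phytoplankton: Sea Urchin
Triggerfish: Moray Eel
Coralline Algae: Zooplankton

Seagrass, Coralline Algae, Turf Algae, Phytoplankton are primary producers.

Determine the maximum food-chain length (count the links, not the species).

One longest chain: Coralline Algae → Zooplankton → Wrasse → Moray Eel.
It has 4 species and 3 links.

3 links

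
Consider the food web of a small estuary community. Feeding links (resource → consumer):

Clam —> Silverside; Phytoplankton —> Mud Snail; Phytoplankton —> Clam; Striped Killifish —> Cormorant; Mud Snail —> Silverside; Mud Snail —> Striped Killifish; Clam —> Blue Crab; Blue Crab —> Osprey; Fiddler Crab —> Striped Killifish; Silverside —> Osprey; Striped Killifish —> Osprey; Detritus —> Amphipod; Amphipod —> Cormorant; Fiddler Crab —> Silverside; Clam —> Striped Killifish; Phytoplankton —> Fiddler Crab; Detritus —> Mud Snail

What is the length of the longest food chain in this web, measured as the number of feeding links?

3 links

One longest chain: Phytoplankton → Clam → Striped Killifish → Cormorant.
It has 4 species and 3 links.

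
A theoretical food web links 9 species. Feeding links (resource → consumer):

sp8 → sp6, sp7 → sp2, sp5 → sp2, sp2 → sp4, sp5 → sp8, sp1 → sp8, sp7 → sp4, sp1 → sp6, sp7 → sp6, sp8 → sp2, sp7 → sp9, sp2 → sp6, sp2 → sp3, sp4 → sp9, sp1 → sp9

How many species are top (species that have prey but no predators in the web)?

3

Top species (has prey, but nothing eats it): sp3, sp6, sp9.
Count: 3.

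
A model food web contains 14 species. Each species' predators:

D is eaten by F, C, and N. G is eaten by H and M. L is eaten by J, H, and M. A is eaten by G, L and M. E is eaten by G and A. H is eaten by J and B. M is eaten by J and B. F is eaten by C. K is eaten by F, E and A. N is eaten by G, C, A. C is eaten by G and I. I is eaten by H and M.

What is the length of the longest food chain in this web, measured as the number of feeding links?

One longest chain: D → N → A → L → H → J.
It has 6 species and 5 links.

5 links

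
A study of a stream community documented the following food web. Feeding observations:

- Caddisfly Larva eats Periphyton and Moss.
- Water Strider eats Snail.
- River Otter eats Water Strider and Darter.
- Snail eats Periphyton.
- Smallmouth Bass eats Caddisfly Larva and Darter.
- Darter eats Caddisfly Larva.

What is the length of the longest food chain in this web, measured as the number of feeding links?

One longest chain: Moss → Caddisfly Larva → Darter → Smallmouth Bass.
It has 4 species and 3 links.

3 links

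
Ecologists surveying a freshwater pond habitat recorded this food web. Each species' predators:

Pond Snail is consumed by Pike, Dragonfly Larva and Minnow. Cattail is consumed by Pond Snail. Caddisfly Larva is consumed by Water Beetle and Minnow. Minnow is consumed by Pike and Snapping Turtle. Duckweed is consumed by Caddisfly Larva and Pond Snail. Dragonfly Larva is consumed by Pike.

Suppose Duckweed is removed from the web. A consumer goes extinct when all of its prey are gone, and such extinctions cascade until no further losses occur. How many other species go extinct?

2

Remove Duckweed.
Round 1: Caddisfly Larva (all prey gone) → extinct.
Round 2: Water Beetle (all prey gone) → extinct.
No further losses. Total secondary extinctions: 2.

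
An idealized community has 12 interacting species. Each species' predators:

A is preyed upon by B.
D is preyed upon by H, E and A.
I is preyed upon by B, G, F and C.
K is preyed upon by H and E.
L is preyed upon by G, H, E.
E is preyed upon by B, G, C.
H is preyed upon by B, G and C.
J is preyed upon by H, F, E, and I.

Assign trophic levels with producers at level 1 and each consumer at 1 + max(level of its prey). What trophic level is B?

D is a producer → level 1.
A eats D → level 2.
B eats A (level 2); other prey at levels: I 2, H 2, E 2 → level 3.

Trophic level 3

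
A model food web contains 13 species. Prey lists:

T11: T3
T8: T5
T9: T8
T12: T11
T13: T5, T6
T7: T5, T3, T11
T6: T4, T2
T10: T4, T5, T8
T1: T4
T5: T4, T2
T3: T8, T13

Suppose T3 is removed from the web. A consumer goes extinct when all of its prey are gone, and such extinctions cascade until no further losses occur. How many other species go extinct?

2

Remove T3.
Round 1: T11 (all prey gone) → extinct.
Round 2: T12 (all prey gone) → extinct.
No further losses. Total secondary extinctions: 2.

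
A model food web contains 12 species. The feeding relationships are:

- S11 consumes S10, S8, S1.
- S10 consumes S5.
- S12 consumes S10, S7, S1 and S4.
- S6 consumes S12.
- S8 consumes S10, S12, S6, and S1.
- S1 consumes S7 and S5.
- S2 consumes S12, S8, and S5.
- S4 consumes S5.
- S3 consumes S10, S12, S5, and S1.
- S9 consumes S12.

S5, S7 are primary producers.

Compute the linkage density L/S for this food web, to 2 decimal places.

There are L = 24 links among S = 12 species.
L/S = 24/12 = 2.0000 ≈ 2.00.

L/S = 2.00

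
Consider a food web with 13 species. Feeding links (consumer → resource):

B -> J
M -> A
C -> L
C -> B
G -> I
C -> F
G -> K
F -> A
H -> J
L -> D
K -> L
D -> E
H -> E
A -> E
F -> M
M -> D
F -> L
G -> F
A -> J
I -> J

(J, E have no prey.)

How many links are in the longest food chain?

One longest chain: J → A → M → F → C.
It has 5 species and 4 links.

4 links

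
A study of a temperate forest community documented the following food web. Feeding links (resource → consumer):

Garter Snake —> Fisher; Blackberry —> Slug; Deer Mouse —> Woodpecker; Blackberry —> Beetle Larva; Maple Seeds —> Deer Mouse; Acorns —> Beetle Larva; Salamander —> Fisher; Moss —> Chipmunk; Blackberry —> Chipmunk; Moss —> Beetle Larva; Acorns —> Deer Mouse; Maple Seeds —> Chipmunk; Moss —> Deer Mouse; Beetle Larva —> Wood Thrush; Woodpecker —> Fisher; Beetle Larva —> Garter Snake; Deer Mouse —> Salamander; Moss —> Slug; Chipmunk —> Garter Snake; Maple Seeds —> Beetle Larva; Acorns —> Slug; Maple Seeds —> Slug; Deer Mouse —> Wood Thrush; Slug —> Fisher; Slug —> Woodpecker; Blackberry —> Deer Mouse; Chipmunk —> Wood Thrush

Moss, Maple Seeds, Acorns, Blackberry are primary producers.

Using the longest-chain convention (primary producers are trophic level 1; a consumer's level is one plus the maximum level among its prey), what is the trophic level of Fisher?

Moss is a producer → level 1.
Beetle Larva eats Moss (level 1); other prey at levels: Maple Seeds 1, Acorns 1, Blackberry 1 → level 2.
Garter Snake eats Beetle Larva (level 2); other prey at levels: Chipmunk 2 → level 3.
Fisher eats Garter Snake (level 3); other prey at levels: Slug 2, Woodpecker 3, Salamander 3 → level 4.

Trophic level 4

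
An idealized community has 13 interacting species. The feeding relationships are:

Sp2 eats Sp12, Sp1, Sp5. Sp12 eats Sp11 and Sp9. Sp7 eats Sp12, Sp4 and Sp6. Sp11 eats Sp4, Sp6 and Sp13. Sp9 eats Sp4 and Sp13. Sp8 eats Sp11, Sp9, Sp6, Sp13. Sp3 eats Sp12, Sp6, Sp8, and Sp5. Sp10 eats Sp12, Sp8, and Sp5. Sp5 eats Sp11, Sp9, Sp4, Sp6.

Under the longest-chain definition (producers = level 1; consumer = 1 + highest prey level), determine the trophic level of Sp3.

Sp4 is a producer → level 1.
Sp11 eats Sp4 (level 1); other prey at levels: Sp6 1, Sp13 1 → level 2.
Sp8 eats Sp11 (level 2); other prey at levels: Sp6 1, Sp13 1, Sp9 2 → level 3.
Sp3 eats Sp8 (level 3); other prey at levels: Sp6 1, Sp12 3, Sp5 3 → level 4.

Trophic level 4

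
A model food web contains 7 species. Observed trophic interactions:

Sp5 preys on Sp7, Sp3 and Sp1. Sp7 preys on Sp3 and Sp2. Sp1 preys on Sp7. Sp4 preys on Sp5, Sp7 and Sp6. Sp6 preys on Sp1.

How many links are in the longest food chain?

4 links

One longest chain: Sp2 → Sp7 → Sp1 → Sp6 → Sp4.
It has 5 species and 4 links.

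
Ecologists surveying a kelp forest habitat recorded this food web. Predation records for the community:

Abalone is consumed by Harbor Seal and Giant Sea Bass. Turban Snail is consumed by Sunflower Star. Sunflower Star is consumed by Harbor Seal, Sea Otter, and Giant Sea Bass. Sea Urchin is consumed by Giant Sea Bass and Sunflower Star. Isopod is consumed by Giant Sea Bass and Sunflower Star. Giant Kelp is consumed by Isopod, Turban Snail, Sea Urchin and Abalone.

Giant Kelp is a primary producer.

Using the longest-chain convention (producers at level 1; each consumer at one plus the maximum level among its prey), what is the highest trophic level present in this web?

4

Producers (level 1): Giant Kelp.
Giant Kelp → Turban Snail → Sunflower Star → Harbor Seal gives Harbor Seal level 4.
No species has a prey at level 4, so no species reaches level 5.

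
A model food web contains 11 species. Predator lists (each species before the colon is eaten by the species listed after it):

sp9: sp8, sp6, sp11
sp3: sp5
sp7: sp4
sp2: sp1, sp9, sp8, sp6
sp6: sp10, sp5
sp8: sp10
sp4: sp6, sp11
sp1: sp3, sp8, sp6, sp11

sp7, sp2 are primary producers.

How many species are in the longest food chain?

One longest chain: sp2 → sp1 → sp8 → sp10.
It has 4 species and 3 links.

4 species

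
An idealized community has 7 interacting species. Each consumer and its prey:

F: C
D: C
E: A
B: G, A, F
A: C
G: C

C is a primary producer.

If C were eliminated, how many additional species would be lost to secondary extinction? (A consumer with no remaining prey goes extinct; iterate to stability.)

6

Remove C.
Round 1: G (all prey gone), A (all prey gone), D (all prey gone), F (all prey gone) → extinct.
Round 2: B (all prey gone), E (all prey gone) → extinct.
No further losses. Total secondary extinctions: 6.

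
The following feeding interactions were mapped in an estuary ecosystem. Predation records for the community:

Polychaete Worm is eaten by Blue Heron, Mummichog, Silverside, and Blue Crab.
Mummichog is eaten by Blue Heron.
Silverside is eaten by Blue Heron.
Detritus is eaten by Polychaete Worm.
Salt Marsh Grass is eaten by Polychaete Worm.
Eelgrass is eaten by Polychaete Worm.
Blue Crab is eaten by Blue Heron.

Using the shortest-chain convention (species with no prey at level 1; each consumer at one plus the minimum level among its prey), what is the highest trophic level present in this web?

3

Basal resources (level 1): Detritus, Salt Marsh Grass, Eelgrass.
Following each consumer down to its lowest-level prey: Detritus → Polychaete Worm → Mummichog (levels 1 through 3).
All prey of Mummichog (Polychaete Worm 2) are at level 2 or above, so Mummichog is at level 1 + 2 = 3.
Every consumer has at least one prey at level 2 or below, so none exceeds level 3.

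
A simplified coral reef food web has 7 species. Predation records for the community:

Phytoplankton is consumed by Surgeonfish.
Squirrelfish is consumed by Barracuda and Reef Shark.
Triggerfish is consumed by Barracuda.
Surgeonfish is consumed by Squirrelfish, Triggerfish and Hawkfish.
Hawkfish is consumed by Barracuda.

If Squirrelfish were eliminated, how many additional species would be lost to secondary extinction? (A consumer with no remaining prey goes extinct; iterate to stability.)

Remove Squirrelfish.
Round 1: Reef Shark (all prey gone) → extinct.
No further losses. Total secondary extinctions: 1.

1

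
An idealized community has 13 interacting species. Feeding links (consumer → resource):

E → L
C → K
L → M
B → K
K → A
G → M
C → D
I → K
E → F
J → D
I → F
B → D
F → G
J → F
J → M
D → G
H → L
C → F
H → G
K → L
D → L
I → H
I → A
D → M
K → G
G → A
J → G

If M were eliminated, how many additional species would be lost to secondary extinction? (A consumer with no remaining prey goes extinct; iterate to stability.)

Remove M.
Round 1: L (all prey gone) → extinct.
No further losses. Total secondary extinctions: 1.

1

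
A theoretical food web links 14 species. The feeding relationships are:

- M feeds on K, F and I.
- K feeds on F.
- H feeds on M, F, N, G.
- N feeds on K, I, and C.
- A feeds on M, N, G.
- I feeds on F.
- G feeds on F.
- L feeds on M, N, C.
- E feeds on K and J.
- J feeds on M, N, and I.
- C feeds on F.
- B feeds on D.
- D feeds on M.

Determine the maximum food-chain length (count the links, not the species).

4 links

One longest chain: F → K → M → J → E.
It has 5 species and 4 links.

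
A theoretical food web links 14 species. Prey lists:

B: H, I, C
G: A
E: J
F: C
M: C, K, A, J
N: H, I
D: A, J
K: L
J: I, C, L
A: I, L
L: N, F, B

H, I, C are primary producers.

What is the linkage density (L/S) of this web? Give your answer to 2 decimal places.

There are L = 23 links among S = 14 species.
L/S = 23/14 = 1.6429 ≈ 1.64.

L/S = 1.64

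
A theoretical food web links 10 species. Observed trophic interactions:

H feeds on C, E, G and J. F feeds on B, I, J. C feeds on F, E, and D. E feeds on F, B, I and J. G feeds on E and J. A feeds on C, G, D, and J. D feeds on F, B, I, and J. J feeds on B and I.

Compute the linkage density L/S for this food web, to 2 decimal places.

L/S = 2.60

There are L = 26 links among S = 10 species.
L/S = 26/10 = 2.6000 ≈ 2.60.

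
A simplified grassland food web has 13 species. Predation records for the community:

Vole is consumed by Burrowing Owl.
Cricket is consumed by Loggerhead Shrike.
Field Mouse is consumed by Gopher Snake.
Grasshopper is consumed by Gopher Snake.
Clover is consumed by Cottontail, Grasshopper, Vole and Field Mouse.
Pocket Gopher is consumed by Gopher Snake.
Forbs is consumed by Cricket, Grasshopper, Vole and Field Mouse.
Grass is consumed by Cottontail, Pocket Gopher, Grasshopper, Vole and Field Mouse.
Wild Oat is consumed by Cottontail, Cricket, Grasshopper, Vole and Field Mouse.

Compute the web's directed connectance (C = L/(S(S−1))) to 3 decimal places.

The web has S = 13 species and L = 23 feeding links.
C = L / (S(S−1)) = 23 / 156 = 0.1474 ≈ 0.147.

C = 0.147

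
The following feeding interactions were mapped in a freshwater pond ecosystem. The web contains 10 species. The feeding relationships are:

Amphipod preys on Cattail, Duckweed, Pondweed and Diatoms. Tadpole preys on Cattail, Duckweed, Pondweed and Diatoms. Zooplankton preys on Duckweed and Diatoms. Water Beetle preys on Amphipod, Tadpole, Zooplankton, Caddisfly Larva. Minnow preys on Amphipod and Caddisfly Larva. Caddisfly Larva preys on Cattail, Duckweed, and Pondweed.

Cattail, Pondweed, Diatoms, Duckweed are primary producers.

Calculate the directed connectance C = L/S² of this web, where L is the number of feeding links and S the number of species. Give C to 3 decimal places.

The web has S = 10 species and L = 19 feeding links.
C = L / S² = 19 / 100 = 0.1900 ≈ 0.190.

C = 0.190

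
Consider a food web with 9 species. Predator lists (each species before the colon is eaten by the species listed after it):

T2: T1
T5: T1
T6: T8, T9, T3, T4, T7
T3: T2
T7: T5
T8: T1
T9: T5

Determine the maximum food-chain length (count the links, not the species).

One longest chain: T6 → T3 → T2 → T1.
It has 4 species and 3 links.

3 links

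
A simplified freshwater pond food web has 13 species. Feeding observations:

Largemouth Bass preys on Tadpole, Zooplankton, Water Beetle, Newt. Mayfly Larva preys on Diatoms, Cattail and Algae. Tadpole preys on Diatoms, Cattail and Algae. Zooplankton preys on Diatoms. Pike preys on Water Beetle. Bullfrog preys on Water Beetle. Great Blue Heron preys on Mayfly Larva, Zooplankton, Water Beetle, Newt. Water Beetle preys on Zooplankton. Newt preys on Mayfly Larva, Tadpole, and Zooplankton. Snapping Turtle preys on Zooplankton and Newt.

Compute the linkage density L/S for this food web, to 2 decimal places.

There are L = 23 links among S = 13 species.
L/S = 23/13 = 1.7692 ≈ 1.77.

L/S = 1.77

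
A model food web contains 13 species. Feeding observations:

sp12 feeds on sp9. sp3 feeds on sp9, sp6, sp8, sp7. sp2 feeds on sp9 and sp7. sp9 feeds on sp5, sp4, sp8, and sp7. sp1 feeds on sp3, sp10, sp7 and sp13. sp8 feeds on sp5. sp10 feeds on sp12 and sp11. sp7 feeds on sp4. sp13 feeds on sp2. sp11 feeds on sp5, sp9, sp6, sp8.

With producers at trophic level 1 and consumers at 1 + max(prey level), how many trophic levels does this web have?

Producers (level 1): sp5, sp6, sp4.
sp4 → sp7 → sp9 → sp12 → sp10 → sp1 gives sp1 level 6.
No species has a prey at level 6, so no species reaches level 7.

6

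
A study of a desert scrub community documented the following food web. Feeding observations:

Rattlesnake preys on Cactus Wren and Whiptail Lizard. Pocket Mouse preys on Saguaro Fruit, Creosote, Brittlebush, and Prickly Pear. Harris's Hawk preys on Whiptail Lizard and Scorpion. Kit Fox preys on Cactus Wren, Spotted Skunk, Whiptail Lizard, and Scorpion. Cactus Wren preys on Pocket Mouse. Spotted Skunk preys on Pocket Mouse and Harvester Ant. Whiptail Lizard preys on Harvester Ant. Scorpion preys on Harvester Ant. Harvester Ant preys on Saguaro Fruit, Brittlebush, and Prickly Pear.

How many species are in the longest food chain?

4 species

One longest chain: Creosote → Pocket Mouse → Cactus Wren → Kit Fox.
It has 4 species and 3 links.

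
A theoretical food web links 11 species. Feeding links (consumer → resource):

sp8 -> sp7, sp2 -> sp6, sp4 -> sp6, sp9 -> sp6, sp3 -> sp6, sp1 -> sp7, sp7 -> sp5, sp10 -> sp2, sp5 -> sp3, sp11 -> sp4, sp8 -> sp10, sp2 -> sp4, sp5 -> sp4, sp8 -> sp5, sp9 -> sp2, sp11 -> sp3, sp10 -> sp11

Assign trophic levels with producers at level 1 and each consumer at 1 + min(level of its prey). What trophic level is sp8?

Trophic level 4

sp6 is a producer → level 1.
sp2 eats sp6 → level 2.
sp10 eats sp2 → level 3.
sp8 eats sp10 → level 4.
No prey of sp8 is below level 3, so 4 is the minimum.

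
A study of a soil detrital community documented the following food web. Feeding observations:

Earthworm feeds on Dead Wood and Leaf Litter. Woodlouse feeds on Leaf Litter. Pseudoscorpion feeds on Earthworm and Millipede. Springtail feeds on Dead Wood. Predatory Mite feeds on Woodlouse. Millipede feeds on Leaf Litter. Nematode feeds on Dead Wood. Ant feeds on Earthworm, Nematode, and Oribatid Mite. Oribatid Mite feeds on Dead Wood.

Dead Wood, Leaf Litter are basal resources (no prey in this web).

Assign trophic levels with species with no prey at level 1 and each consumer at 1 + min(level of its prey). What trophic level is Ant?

Dead Wood has no prey (basal) → level 1.
Earthworm eats Dead Wood → level 2.
Ant eats Earthworm → level 3.
No prey of Ant is below level 2, so 3 is the minimum.

Trophic level 3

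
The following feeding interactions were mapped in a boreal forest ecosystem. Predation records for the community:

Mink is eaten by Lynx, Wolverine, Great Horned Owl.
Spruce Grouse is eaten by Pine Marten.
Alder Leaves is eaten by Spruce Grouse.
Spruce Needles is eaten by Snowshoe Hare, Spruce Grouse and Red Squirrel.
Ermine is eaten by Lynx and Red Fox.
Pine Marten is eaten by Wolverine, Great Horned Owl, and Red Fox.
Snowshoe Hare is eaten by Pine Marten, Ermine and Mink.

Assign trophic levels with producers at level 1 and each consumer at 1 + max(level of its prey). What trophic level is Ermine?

Trophic level 3

Spruce Needles is a producer → level 1.
Snowshoe Hare eats Spruce Needles → level 2.
Ermine eats Snowshoe Hare → level 3.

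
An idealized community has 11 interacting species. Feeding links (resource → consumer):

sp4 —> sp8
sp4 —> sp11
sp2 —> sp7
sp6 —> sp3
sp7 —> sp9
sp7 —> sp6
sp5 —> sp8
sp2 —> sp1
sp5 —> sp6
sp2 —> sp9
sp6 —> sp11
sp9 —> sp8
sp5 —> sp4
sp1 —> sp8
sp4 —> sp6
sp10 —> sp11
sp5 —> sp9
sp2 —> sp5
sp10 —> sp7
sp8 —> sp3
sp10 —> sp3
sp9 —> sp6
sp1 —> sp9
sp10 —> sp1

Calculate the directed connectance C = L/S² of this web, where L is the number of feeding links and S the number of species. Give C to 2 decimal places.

The web has S = 11 species and L = 24 feeding links.
C = L / S² = 24 / 121 = 0.1983 ≈ 0.20.

C = 0.20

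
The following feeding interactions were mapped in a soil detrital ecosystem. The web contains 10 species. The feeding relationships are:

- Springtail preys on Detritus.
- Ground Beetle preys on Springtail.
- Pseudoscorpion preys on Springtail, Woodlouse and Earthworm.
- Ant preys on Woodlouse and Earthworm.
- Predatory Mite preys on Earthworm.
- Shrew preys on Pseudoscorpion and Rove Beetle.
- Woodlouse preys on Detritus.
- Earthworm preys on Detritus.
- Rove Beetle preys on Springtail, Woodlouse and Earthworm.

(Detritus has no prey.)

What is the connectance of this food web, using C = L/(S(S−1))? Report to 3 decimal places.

C = 0.167

The web has S = 10 species and L = 15 feeding links.
C = L / (S(S−1)) = 15 / 90 = 0.1667 ≈ 0.167.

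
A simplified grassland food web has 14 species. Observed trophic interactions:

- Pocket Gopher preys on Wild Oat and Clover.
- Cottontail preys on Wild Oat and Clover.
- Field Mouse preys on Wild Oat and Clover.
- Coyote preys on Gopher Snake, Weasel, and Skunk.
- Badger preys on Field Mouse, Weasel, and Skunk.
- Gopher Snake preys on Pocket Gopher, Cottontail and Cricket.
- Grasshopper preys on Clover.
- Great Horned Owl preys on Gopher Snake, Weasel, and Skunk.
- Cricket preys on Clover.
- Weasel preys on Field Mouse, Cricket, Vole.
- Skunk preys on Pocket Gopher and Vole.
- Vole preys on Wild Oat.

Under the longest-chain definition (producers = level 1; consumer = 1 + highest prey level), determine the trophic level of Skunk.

Trophic level 3

Clover is a producer → level 1.
Pocket Gopher eats Clover (level 1); other prey at levels: Wild Oat 1 → level 2.
Skunk eats Pocket Gopher (level 2); other prey at levels: Vole 2 → level 3.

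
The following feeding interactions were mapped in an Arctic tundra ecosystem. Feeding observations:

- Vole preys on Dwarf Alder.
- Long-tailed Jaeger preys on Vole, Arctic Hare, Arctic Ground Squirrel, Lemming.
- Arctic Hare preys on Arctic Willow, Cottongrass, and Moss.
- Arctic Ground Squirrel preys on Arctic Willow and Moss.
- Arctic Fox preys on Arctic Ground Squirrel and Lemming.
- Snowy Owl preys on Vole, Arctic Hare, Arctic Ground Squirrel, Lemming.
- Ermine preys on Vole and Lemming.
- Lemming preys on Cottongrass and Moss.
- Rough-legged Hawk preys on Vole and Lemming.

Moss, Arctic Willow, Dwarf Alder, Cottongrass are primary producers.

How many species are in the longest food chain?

One longest chain: Dwarf Alder → Vole → Rough-legged Hawk.
It has 3 species and 2 links.

3 species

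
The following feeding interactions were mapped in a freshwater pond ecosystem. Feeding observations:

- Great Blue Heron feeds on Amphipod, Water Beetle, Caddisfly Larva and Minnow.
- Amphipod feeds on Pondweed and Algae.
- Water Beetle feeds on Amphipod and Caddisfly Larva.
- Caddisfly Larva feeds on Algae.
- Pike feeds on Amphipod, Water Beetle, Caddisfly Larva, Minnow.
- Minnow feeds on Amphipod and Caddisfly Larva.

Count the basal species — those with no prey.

2

Basal species (no prey listed): Pondweed, Algae.
Count: 2.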